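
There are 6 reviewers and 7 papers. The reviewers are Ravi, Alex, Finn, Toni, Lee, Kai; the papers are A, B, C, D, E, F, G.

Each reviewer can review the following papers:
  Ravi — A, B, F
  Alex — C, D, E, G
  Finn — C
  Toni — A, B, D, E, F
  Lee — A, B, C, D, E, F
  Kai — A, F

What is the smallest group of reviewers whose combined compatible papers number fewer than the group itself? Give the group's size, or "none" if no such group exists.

none

A matching saturating every reviewer exists, for instance Ravi→B, Alex→D, Finn→C, Toni→E, Lee→A, Kai→F.
By Hall's marriage theorem, this means |N(S)| ≥ |S| for every subset S, so no violating subset exists.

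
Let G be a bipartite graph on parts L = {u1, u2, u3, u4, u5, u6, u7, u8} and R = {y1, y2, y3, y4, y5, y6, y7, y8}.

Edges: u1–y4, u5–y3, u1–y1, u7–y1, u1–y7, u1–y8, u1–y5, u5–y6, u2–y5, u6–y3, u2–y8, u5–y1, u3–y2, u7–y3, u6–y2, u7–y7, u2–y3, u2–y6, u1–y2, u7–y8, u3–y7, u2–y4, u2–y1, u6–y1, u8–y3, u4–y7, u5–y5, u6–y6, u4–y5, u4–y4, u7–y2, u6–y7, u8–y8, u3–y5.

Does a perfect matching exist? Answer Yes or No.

Yes

One maximum matching: u1-y8, u2-y6, u3-y2, u4-y4, u5-y5, u6-y7, u7-y1, u8-y3.
Every left vertex is matched, so this is a perfect matching.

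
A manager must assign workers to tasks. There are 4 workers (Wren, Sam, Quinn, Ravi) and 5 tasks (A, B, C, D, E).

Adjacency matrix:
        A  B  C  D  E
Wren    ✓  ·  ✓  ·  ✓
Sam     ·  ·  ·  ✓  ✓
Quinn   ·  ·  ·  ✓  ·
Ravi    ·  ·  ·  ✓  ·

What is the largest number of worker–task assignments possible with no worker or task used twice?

3

One maximum matching: Wren→C, Sam→E, Quinn→D.
The set {Quinn, Ravi} has only 1 neighbour ({D}), so by Hall's theorem at most 3 of the 4 workers can be matched.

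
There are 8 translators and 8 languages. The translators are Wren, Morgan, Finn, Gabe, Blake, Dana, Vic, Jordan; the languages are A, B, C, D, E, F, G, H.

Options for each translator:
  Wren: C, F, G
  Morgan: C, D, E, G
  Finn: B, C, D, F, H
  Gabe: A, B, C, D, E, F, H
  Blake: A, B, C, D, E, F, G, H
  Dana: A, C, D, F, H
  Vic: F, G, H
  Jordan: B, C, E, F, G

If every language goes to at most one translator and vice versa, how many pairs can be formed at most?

A valid assignment of size 8: Wren-F, Morgan-C, Finn-B, Gabe-E, Blake-A, Dana-D, Vic-H, Jordan-G.
This saturates every translator, so 8 is the maximum.

8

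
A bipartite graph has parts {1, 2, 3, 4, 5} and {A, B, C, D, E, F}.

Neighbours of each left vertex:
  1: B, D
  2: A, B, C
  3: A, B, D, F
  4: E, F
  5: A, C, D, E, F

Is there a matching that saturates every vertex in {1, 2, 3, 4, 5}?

One maximum matching: 1–D, 2–C, 3–B, 4–E, 5–A.
All 5 left vertices are covered.

Yes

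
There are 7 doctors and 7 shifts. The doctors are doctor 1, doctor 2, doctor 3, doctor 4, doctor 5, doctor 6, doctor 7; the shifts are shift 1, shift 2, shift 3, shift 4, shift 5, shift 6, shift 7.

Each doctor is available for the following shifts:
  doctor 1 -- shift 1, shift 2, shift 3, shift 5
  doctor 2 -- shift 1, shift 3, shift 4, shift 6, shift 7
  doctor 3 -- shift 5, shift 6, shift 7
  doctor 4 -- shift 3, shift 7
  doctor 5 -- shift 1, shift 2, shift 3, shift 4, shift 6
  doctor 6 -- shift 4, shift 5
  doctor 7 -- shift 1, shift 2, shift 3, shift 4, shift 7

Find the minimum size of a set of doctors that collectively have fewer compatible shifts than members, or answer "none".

none

A matching saturating every doctor exists, for instance doctor 1→shift 1, doctor 2→shift 6, doctor 3→shift 5, doctor 4→shift 3, doctor 5→shift 2, doctor 6→shift 4, doctor 7→shift 7.
By Hall's marriage theorem, this means |N(S)| ≥ |S| for every subset S, so no violating subset exists.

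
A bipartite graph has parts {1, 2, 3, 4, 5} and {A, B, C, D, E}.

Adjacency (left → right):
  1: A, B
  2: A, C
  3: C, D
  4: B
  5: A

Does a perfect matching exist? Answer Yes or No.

The set {1, 4, 5} has only 2 neighbours ({A, B}), so by Hall's theorem at most 4 of the 5 left vertices can be matched.
Hence no matching covers every left vertex.

No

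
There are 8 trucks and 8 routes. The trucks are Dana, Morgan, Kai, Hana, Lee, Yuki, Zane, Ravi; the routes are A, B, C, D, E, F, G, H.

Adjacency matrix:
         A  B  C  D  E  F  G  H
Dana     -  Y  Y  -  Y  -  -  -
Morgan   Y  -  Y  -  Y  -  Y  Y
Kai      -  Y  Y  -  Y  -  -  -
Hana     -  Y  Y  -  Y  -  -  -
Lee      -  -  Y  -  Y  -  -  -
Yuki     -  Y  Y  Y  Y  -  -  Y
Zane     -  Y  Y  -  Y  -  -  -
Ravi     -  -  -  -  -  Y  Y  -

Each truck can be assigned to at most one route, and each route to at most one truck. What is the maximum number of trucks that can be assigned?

6

For example, pair Dana→C, Morgan→G, Kai→E, Hana→B, Yuki→H, Ravi→F.
The set {Dana, Kai, Hana, Lee, Zane} has only 3 neighbours ({B, C, E}), so by Hall's theorem at most 6 of the 8 trucks can be matched.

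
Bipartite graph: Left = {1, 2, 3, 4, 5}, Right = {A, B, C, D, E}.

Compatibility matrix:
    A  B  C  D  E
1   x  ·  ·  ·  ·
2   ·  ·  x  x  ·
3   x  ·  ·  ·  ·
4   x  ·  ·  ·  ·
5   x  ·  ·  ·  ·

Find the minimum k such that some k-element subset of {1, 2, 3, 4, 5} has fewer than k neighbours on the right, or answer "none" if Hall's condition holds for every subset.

Take S = {1, 3}. Its neighbourhood is {A}, so |N(S)| = 1 < |S| = 2.
No single vertex violates Hall's condition since each has at least one neighbour, so 2 is the minimum.

2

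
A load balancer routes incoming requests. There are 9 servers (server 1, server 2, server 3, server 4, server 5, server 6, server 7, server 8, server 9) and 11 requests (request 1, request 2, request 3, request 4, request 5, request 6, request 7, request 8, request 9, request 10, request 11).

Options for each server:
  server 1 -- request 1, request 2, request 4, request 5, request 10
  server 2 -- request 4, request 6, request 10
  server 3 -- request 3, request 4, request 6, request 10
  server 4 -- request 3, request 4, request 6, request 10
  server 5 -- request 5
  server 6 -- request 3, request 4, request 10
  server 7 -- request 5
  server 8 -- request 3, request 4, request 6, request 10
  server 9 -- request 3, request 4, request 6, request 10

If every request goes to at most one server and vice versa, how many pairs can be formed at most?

6

One maximum matching: server 1-request 2, server 2-request 10, server 3-request 6, server 4-request 3, server 5-request 5, server 6-request 4.
The set {server 2, server 3, server 4, server 5, server 6, server 7, server 8, server 9} has only 5 neighbours ({request 10, request 3, request 4, request 5, request 6}), so by Hall's theorem at most 6 of the 9 servers can be matched.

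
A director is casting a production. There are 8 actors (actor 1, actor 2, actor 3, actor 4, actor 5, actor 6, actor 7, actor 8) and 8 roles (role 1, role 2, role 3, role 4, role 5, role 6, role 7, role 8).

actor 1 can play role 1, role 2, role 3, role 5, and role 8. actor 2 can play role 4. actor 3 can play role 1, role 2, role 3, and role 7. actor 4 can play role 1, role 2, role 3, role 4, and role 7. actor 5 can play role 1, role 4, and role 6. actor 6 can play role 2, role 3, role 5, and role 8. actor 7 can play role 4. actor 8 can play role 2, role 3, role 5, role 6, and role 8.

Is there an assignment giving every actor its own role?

The set {actor 2, actor 7} has only 1 neighbour ({role 4}), so by Hall's theorem at most 7 of the 8 actors can be matched.
Hence no matching covers every actor.

No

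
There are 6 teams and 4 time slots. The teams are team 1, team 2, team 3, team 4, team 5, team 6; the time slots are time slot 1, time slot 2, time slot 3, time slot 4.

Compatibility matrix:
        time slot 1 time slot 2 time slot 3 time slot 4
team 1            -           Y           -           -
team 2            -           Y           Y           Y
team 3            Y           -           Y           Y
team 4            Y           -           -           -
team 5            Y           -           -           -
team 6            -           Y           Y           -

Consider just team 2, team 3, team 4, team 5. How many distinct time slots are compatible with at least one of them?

The union of neighbours of {team 2, team 3, team 4, team 5} is {time slot 1, time slot 2, time slot 3, time slot 4}, which has 4 elements.
Since |N(S)| = 4 ≥ |S| = 4, Hall's condition holds for this subset.

4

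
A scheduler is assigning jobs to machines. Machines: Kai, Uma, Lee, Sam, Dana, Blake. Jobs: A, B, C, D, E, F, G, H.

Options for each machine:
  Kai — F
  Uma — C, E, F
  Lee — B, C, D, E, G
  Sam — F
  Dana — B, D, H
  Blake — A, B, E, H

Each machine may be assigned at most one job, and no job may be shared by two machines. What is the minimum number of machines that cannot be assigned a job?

A valid assignment of size 5: Kai–F, Uma–E, Lee–G, Dana–D, Blake–B.
The set {Kai, Sam} has only 1 neighbour ({F}), so by Hall's theorem at most 5 of the 6 machines can be matched.
That matches 5 of the 6, leaving 1 unmatched; no matching can do better.

1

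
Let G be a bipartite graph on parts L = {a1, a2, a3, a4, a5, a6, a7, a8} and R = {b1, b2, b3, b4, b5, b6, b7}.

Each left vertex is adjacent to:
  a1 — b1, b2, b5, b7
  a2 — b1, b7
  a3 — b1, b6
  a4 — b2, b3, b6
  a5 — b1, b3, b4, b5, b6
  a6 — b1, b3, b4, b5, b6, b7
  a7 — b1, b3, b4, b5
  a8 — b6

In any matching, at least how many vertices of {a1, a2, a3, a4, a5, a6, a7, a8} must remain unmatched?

1

For example, pair a1–b2, a2–b7, a3–b1, a4–b6, a5–b4, a6–b5, a7–b3.
The set {a1, a2, a3, a4, a5, a6, a7, a8} has only 7 neighbours ({b1, b2, b3, b4, b5, b6, b7}), so by Hall's theorem at most 7 of the 8 left vertices can be matched.
That matches 7 of the 8, leaving 1 unmatched; no matching can do better.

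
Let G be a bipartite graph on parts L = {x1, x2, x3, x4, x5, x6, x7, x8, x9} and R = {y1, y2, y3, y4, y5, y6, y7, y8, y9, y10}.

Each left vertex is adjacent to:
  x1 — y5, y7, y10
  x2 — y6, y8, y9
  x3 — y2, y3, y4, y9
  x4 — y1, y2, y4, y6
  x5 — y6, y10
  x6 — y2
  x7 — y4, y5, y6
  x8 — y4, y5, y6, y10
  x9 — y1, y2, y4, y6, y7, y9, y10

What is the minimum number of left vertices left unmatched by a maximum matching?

0

A valid assignment of size 9: x1-y10, x2-y8, x3-y3, x4-y1, x5-y6, x6-y2, x7-y5, x8-y4, x9-y7.
All 9 left vertices are matched, so no larger matching exists.
That matches 9 of the 9, leaving 0 unmatched; no matching can do better.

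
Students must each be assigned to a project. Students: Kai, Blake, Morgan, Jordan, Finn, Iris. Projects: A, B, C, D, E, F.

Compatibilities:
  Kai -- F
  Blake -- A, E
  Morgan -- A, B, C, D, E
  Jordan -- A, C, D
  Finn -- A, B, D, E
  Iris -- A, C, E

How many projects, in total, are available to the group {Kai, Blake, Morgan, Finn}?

6

The union of neighbours of {Kai, Blake, Morgan, Finn} is {A, B, C, D, E, F}, which has 6 elements.
Since |N(S)| = 6 ≥ |S| = 4, Hall's condition holds for this subset.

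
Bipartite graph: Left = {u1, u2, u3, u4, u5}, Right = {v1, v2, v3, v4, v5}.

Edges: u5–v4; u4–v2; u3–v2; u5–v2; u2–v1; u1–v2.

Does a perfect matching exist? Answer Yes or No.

The set {u1, u3, u4} has only 1 neighbour ({v2}), so by Hall's theorem at most 3 of the 5 left vertices can be matched.
Hence no matching covers every left vertex.

No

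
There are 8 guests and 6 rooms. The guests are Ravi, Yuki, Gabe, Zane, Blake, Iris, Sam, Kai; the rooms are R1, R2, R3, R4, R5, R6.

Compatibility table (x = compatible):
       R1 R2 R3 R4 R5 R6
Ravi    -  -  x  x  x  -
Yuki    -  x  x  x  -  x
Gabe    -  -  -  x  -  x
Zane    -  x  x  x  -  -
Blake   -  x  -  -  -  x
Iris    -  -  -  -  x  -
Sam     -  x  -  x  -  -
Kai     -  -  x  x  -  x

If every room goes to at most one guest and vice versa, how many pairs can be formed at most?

A valid assignment of size 5: Ravi→R5, Yuki→R3, Gabe→R4, Zane→R2, Blake→R6.
The set {Ravi, Yuki, Gabe, Zane, Blake, Iris, Sam, Kai} has only 5 neighbours ({R2, R3, R4, R5, R6}), so by Hall's theorem at most 5 of the 8 guests can be matched.

5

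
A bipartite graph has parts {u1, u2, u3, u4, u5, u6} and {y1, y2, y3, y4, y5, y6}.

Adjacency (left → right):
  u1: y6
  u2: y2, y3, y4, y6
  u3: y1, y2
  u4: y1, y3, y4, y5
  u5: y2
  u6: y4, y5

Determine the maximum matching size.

6

A valid assignment of size 6: u1-y6, u2-y3, u3-y1, u4-y5, u5-y2, u6-y4.
All 6 left vertices are matched, so no larger matching exists.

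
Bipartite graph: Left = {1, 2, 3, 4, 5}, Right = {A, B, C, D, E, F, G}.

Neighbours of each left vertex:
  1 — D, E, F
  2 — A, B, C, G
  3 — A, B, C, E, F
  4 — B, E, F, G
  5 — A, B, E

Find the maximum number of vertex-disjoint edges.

5

One maximum matching: 1→D, 2→C, 3→A, 4→E, 5→B.
This saturates every left vertex, so 5 is the maximum.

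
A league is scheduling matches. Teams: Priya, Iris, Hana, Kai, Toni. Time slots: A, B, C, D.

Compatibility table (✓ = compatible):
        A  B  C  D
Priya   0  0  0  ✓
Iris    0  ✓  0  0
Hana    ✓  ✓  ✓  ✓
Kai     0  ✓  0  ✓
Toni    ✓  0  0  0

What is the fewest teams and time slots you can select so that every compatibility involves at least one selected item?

4

The 4 edges Priya–D, Iris–B, Hana–C, Toni–A form a matching, so any vertex cover needs at least 4 vertices (one per matched edge).
Conversely {Hana, Toni, B, D} meets every edge and has exactly 4 vertices, so 4 is optimal.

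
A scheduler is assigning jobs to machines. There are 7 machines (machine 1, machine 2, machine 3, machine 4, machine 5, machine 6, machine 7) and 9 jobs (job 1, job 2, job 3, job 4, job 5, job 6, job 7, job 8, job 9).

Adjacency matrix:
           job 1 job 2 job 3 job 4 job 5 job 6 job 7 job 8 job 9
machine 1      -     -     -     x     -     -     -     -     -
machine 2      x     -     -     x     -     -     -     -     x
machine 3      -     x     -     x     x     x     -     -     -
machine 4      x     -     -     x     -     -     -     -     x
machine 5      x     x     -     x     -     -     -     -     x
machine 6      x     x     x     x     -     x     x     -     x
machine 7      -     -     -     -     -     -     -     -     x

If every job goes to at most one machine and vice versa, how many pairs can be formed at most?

6

For example, pair machine 1–job 4, machine 2–job 1, machine 3–job 6, machine 4–job 9, machine 5–job 2, machine 6–job 7.
The set {machine 1, machine 2, machine 4, machine 7} has only 3 neighbours ({job 1, job 4, job 9}), so by Hall's theorem at most 6 of the 7 machines can be matched.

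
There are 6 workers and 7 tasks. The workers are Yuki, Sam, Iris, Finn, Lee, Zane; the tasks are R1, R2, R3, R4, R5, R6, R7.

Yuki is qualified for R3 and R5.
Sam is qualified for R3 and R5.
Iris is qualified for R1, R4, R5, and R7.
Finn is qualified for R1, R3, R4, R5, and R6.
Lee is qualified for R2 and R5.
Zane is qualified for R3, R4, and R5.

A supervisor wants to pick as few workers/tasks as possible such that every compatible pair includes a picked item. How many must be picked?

{Yuki, Sam, Iris, Finn, Lee, Zane} is a vertex cover of size 6: every edge has an endpoint in this set.
No smaller cover exists because Yuki–R3, Sam–R5, Iris–R7, Finn–R6, Lee–R2, Zane–R4 is a matching of size 6, and a cover must include an endpoint of each of these disjoint edges (König's theorem).

6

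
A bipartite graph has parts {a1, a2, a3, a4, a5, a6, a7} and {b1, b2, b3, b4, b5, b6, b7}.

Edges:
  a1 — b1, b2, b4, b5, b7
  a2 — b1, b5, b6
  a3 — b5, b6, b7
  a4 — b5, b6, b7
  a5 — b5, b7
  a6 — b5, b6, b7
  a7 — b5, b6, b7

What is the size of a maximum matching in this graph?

5

For example, pair a1→b4, a2→b1, a3→b7, a4→b6, a5→b5.
The set {a3, a4, a5, a6, a7} has only 3 neighbours ({b5, b6, b7}), so by Hall's theorem at most 5 of the 7 left vertices can be matched.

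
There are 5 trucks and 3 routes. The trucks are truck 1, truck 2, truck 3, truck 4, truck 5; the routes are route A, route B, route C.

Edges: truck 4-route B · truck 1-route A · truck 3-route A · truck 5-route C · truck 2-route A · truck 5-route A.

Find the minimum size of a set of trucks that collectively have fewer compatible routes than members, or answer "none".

Take S = {truck 1, truck 2}. Its neighbourhood is {route A}, so |N(S)| = 1 < |S| = 2.
No single vertex violates Hall's condition since each has at least one neighbour, so 2 is the minimum.

2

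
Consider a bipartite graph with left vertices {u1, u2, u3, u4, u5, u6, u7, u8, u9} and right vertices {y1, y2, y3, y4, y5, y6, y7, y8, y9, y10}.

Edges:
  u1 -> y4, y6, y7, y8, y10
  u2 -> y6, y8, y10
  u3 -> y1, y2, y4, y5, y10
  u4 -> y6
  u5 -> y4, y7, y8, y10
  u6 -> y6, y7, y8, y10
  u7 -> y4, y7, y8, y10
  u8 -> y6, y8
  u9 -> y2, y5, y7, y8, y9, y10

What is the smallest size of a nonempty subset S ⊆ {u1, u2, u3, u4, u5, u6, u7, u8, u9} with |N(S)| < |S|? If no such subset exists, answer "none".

Take S = {u1, u2, u4, u5, u6, u7}. Its neighbourhood is {y4, y6, y7, y8, y10}, so |N(S)| = 5 < |S| = 6.
Every subset of size less than 6 has at least as many neighbours as members, so 6 is the minimum.

6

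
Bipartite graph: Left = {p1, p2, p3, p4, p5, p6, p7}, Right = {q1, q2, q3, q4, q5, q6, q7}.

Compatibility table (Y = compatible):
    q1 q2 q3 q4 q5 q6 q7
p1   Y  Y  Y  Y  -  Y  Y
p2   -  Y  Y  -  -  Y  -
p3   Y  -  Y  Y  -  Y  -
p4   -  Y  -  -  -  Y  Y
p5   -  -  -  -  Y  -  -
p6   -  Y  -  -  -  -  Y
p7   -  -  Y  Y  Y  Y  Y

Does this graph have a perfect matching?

Yes

A valid assignment of size 7: p1→q4, p2→q3, p3→q1, p4→q7, p5→q5, p6→q2, p7→q6.
All 7 left vertices are covered.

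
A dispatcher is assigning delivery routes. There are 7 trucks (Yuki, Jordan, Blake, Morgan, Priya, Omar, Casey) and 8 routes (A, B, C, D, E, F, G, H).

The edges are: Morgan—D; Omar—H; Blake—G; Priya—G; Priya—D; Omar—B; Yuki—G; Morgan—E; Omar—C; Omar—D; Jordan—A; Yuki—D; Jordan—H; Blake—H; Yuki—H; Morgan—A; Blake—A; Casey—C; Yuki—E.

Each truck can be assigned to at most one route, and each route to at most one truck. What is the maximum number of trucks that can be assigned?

One maximum matching: Yuki-D, Jordan-A, Blake-H, Morgan-E, Priya-G, Omar-B, Casey-C.
All 7 trucks are matched, so no larger matching exists.

7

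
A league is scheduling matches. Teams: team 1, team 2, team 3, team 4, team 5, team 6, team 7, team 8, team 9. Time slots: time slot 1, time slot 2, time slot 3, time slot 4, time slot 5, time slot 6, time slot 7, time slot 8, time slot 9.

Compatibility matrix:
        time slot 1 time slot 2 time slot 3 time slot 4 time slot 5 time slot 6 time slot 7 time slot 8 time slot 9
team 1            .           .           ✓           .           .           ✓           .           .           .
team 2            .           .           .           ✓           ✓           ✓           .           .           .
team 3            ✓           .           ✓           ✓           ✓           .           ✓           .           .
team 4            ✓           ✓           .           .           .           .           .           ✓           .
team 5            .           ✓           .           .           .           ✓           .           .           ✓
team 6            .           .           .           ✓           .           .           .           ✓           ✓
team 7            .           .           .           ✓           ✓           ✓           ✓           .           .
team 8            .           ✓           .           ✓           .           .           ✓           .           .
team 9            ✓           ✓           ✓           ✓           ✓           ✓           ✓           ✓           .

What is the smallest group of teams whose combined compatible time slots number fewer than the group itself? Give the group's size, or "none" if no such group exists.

A matching saturating every team exists, for instance team 1→time slot 3, team 2→time slot 6, team 3→time slot 5, team 4→time slot 1, team 5→time slot 9, team 6→time slot 4, team 7→time slot 7, team 8→time slot 2, team 9→time slot 8.
By Hall's marriage theorem, this means |N(S)| ≥ |S| for every subset S, so no violating subset exists.

none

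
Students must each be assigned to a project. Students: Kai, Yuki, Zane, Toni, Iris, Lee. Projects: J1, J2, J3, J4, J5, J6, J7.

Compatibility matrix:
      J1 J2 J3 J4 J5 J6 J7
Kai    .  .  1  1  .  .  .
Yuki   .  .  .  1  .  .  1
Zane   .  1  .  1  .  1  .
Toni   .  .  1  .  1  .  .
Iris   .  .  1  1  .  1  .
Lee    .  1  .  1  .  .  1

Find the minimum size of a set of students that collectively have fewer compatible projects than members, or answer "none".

none

A matching saturating every student exists, for instance Kai→J3, Yuki→J4, Zane→J2, Toni→J5, Iris→J6, Lee→J7.
By Hall's marriage theorem, this means |N(S)| ≥ |S| for every subset S, so no violating subset exists.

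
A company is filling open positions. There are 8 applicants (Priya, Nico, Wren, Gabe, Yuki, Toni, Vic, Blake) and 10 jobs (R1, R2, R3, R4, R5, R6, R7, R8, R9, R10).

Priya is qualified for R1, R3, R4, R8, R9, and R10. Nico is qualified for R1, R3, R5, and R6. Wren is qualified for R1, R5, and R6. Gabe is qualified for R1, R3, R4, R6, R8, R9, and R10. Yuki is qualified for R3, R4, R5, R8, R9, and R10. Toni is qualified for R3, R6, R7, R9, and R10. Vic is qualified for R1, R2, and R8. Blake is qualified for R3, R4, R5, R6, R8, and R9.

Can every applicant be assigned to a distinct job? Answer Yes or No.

Yes

One maximum matching: Priya-R10, Nico-R5, Wren-R1, Gabe-R3, Yuki-R4, Toni-R6, Vic-R8, Blake-R9.
Every applicant is matched, so this matching saturates all of them.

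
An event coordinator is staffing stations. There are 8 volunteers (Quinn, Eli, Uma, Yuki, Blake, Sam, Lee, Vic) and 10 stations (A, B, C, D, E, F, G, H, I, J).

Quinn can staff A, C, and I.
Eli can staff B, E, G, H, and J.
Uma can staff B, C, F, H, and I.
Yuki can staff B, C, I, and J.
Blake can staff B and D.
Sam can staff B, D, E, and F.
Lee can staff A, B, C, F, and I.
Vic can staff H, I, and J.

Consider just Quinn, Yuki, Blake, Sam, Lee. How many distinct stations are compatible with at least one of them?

8

The union of neighbours of {Quinn, Yuki, Blake, Sam, Lee} is {A, B, C, D, E, F, I, J}, which has 8 elements.
Since |N(S)| = 8 ≥ |S| = 5, Hall's condition holds for this subset.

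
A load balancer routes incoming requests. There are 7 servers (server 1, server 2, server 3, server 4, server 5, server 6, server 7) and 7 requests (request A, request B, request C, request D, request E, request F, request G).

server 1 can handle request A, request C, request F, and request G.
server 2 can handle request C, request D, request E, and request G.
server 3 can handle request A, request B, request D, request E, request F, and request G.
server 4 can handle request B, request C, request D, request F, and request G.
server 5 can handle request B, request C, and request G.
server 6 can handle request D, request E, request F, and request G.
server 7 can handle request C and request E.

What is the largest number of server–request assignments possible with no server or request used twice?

For example, pair server 1–request A, server 2–request G, server 3–request B, server 4–request F, server 5–request C, server 6–request D, server 7–request E.
This saturates every server, so 7 is the maximum.

7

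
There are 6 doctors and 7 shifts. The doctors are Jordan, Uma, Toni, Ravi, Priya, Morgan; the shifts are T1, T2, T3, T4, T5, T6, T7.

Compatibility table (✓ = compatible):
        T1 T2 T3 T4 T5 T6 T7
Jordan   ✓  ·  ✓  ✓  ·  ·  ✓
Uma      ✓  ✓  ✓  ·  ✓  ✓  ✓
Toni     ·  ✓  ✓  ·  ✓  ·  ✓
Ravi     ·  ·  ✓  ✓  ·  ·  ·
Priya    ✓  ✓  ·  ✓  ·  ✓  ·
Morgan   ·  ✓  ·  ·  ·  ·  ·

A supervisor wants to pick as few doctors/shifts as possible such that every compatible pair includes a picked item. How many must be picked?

{Jordan, Uma, Toni, Ravi, Priya, Morgan} is a vertex cover of size 6: every edge has an endpoint in this set.
No smaller cover exists because Jordan–T7, Uma–T3, Toni–T5, Ravi–T4, Priya–T6, Morgan–T2 is a matching of size 6, and a cover must include an endpoint of each of these disjoint edges (König's theorem).

6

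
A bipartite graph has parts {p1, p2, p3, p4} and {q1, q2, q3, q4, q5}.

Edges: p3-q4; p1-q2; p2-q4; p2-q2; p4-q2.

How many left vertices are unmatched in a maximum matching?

For example, pair p1–q2, p2–q4.
The set {p1, p2, p3, p4} has only 2 neighbours ({q2, q4}), so by Hall's theorem at most 2 of the 4 left vertices can be matched.
That matches 2 of the 4, leaving 2 unmatched; no matching can do better.

2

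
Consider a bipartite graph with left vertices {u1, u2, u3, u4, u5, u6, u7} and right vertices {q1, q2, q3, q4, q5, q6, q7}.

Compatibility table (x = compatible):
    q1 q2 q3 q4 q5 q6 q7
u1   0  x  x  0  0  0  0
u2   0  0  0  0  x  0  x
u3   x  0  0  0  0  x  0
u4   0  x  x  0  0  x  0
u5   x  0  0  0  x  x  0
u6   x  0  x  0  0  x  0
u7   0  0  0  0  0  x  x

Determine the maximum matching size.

One maximum matching: u1–q3, u2–q7, u3–q1, u4–q2, u5–q5, u6–q6.
The set {u1, u2, u3, u4, u5, u6, u7} has only 6 neighbours ({q1, q2, q3, q5, q6, q7}), so by Hall's theorem at most 6 of the 7 left vertices can be matched.

6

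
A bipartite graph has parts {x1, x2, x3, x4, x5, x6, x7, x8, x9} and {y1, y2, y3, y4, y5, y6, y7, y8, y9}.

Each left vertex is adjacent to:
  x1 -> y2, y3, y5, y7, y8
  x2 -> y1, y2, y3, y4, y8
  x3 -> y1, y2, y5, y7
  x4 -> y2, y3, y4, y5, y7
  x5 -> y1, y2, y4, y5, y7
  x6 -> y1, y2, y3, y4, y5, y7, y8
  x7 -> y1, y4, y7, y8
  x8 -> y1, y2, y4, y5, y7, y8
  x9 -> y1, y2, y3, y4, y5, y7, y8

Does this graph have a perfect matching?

No

The set {x1, x2, x3, x4, x5, x6, x7, x8, x9} has only 7 neighbours ({y1, y2, y3, y4, y5, y7, y8}), so by Hall's theorem at most 7 of the 9 left vertices can be matched.
Hence no matching covers every left vertex.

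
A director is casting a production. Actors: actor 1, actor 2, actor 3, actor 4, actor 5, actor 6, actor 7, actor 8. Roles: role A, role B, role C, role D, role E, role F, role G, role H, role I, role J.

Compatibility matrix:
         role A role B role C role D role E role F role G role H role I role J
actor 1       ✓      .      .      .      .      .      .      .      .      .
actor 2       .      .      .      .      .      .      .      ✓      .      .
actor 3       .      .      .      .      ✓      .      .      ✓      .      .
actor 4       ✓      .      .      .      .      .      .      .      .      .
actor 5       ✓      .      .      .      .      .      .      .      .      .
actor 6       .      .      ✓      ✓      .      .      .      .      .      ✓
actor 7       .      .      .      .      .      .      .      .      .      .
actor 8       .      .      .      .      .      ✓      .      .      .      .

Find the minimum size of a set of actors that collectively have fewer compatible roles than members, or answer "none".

1

Take S = {actor 7}. Its neighbourhood is {}, so |N(S)| = 0 < |S| = 1.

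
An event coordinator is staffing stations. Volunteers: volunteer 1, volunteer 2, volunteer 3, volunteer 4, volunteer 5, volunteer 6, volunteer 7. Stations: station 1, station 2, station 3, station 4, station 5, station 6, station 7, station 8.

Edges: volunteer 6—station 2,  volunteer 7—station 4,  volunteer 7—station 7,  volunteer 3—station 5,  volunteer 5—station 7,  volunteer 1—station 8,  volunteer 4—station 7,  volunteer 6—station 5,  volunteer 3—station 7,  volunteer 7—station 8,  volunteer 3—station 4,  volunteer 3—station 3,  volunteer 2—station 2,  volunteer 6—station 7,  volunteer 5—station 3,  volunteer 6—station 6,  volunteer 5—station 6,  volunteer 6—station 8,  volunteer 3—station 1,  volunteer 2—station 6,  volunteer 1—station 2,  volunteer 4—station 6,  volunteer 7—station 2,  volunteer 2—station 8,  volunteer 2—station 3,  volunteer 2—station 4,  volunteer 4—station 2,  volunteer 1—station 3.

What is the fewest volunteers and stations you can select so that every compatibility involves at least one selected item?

{volunteer 1, volunteer 2, volunteer 3, volunteer 4, volunteer 5, volunteer 6, volunteer 7} is a vertex cover of size 7: every edge has an endpoint in this set.
No smaller cover exists because volunteer 1–station 3, volunteer 2–station 4, volunteer 3–station 1, volunteer 4–station 7, volunteer 5–station 6, volunteer 6–station 8, volunteer 7–station 2 is a matching of size 7, and a cover must include an endpoint of each of these disjoint edges (König's theorem).

7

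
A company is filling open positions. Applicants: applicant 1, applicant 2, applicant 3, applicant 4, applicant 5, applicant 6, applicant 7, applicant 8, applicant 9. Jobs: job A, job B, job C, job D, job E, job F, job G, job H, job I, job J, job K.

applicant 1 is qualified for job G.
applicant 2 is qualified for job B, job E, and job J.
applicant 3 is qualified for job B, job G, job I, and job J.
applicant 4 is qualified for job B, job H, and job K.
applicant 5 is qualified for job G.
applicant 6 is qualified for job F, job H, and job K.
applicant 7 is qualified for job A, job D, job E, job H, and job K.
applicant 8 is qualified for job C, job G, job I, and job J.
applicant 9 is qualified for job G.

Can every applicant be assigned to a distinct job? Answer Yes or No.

No

The set {applicant 1, applicant 5, applicant 9} has only 1 neighbour ({job G}), so by Hall's theorem at most 7 of the 9 applicants can be matched.
Hence no matching covers every applicant.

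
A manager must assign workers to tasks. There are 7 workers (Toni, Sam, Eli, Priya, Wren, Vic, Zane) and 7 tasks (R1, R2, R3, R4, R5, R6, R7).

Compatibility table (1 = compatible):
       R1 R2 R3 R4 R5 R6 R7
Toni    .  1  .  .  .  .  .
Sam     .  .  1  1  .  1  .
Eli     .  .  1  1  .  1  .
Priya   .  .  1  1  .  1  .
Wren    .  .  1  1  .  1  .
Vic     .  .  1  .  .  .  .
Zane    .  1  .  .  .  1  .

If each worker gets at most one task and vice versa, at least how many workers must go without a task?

For example, pair Toni-R2, Sam-R3, Eli-R6, Priya-R4.
The set {Toni, Sam, Eli, Priya, Wren, Vic, Zane} has only 4 neighbours ({R2, R3, R4, R6}), so by Hall's theorem at most 4 of the 7 workers can be matched.
That matches 4 of the 7, leaving 3 unmatched; no matching can do better.

3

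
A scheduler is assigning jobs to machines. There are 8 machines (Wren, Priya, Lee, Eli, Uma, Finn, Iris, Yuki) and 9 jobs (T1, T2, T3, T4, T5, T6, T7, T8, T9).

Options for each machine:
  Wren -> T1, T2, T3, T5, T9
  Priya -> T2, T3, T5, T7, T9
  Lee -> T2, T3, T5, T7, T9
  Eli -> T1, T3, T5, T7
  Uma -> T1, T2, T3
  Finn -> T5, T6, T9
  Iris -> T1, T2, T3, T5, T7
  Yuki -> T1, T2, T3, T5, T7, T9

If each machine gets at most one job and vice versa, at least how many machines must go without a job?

1

One maximum matching: Wren–T1, Priya–T9, Lee–T3, Eli–T5, Uma–T2, Finn–T6, Iris–T7.
The set {Wren, Priya, Lee, Eli, Uma, Iris, Yuki} has only 6 neighbours ({T1, T2, T3, T5, T7, T9}), so by Hall's theorem at most 7 of the 8 machines can be matched.
That matches 7 of the 8, leaving 1 unmatched; no matching can do better.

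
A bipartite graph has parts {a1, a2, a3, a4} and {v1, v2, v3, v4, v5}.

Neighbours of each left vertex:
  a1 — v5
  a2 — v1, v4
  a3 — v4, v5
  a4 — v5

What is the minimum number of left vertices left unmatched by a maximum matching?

1

One maximum matching: a1→v5, a2→v1, a3→v4.
The set {a1, a4} has only 1 neighbour ({v5}), so by Hall's theorem at most 3 of the 4 left vertices can be matched.
That matches 3 of the 4, leaving 1 unmatched; no matching can do better.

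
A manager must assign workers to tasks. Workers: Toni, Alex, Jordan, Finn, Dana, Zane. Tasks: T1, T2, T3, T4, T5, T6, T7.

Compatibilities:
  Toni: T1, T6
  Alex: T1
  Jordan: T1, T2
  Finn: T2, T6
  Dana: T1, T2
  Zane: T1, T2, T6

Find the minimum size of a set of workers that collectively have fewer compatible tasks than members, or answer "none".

Take S = {Alex, Jordan, Dana}. Its neighbourhood is {T1, T2}, so |N(S)| = 2 < |S| = 3.
Every subset of size less than 3 has at least as many neighbours as members, so 3 is the minimum.

3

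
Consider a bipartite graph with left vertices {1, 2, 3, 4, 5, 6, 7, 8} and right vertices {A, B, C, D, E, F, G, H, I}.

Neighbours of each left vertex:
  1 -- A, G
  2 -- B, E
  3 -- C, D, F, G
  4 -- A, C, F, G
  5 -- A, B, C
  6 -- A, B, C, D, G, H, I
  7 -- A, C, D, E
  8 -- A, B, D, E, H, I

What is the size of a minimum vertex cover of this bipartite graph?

A maximum matching has 8 edges (e.g. 1–G, 2–E, 3–C, 4–F, 5–B, 6–H, 7–D, 8–A).
By König's theorem the minimum vertex cover has the same size. One such cover is {1, 2, 3, 4, 5, 6, 7, 8}.

8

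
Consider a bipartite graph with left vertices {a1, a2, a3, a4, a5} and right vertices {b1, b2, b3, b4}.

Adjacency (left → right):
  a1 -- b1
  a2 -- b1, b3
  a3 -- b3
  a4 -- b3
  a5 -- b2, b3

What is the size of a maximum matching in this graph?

3

For example, pair a1→b1, a2→b3, a5→b2.
The set {a1, a2, a3, a4} has only 2 neighbours ({b1, b3}), so by Hall's theorem at most 3 of the 5 left vertices can be matched.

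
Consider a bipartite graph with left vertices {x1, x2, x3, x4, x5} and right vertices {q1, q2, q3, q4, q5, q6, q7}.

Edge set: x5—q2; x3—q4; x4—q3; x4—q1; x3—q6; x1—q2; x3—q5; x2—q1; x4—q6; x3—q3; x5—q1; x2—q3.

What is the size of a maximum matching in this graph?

5

For example, pair x1–q2, x2–q3, x3–q4, x4–q6, x5–q1.
This saturates every left vertex, so 5 is the maximum.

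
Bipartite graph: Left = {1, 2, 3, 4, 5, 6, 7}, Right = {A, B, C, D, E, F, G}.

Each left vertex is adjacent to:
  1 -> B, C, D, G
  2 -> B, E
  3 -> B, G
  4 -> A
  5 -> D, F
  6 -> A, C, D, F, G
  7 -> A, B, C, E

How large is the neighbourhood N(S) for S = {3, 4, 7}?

The union of neighbours of {3, 4, 7} is {A, B, C, E, G}, which has 5 elements.
Since |N(S)| = 5 ≥ |S| = 3, Hall's condition holds for this subset.

5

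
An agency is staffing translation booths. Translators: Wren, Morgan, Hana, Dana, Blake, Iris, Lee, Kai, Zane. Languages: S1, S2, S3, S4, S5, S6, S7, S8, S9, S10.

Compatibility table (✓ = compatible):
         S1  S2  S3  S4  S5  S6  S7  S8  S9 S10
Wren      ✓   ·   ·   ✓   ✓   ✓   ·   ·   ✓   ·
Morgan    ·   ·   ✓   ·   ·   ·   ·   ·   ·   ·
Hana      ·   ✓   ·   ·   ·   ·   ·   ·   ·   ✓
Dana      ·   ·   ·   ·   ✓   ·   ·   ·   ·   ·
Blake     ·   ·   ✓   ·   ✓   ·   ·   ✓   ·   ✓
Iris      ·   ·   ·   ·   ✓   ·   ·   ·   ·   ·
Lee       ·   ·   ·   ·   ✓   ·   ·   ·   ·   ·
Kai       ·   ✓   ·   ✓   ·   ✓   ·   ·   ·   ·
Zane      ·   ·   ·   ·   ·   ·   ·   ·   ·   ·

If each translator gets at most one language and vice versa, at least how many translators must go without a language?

3

A valid assignment of size 6: Wren→S6, Morgan→S3, Hana→S10, Dana→S5, Blake→S8, Kai→S2.
The set {Dana, Iris, Lee, Zane} has only 1 neighbour ({S5}), so by Hall's theorem at most 6 of the 9 translators can be matched.
That matches 6 of the 9, leaving 3 unmatched; no matching can do better.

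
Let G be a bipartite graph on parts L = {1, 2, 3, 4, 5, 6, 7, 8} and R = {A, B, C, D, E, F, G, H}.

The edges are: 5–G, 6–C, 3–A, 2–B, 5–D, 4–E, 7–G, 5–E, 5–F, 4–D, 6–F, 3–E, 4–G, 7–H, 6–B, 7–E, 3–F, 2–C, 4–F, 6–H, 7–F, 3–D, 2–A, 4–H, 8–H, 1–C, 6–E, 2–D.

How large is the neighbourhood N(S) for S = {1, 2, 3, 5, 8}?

The union of neighbours of {1, 2, 3, 5, 8} is {A, B, C, D, E, F, G, H}, which has 8 elements.
Since |N(S)| = 8 ≥ |S| = 5, Hall's condition holds for this subset.

8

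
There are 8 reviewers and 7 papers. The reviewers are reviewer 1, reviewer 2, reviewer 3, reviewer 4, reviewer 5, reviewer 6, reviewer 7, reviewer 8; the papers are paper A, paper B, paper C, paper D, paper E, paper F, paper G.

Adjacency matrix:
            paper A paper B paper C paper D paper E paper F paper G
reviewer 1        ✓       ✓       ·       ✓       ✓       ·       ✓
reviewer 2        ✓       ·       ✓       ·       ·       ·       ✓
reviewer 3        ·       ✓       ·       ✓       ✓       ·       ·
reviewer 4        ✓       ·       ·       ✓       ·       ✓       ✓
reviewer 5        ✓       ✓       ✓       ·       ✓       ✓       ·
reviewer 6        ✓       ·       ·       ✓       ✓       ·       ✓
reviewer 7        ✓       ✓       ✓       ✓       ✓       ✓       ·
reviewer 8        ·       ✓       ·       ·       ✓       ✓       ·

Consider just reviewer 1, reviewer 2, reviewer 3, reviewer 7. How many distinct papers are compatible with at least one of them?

7

The union of neighbours of {reviewer 1, reviewer 2, reviewer 3, reviewer 7} is {paper A, paper B, paper C, paper D, paper E, paper F, paper G}, which has 7 elements.
Since |N(S)| = 7 ≥ |S| = 4, Hall's condition holds for this subset.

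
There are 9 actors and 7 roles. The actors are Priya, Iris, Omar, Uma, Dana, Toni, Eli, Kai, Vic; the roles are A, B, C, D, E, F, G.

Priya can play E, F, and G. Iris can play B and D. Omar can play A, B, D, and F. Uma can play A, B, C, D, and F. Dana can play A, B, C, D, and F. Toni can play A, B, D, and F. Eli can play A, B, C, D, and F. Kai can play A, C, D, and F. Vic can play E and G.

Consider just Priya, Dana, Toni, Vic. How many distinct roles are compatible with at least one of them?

The union of neighbours of {Priya, Dana, Toni, Vic} is {A, B, C, D, E, F, G}, which has 7 elements.
Since |N(S)| = 7 ≥ |S| = 4, Hall's condition holds for this subset.

7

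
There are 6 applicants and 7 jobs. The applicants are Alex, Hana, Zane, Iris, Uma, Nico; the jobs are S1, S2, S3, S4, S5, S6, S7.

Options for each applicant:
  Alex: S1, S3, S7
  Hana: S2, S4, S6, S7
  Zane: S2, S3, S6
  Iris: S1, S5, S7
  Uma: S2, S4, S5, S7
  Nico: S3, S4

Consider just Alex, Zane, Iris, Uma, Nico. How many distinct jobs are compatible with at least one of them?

7

The union of neighbours of {Alex, Zane, Iris, Uma, Nico} is {S1, S2, S3, S4, S5, S6, S7}, which has 7 elements.
Since |N(S)| = 7 ≥ |S| = 5, Hall's condition holds for this subset.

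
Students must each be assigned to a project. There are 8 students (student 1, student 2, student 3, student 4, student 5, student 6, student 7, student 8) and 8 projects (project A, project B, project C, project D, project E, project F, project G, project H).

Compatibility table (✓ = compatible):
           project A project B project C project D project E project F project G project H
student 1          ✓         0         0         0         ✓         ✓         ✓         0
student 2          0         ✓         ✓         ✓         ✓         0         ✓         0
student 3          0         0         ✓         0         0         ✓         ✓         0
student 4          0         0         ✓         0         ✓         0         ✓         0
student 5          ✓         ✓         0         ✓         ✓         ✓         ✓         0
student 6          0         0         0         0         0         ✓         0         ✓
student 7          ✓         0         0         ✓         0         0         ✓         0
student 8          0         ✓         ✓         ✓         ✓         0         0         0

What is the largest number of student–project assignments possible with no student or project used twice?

A valid assignment of size 8: student 1–project A, student 2–project B, student 3–project F, student 4–project C, student 5–project D, student 6–project H, student 7–project G, student 8–project E.
This saturates every student, so 8 is the maximum.

8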